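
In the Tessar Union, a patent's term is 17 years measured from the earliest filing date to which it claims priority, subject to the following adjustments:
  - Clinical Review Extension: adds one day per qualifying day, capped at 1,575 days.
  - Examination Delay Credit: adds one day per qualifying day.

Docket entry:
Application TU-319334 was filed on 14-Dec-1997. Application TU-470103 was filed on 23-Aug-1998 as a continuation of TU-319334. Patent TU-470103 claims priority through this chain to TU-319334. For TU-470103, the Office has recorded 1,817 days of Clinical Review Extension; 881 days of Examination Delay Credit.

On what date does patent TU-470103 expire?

Earliest priority filing: 14 December 1997.
Base term: 14 December 1997 + 17 years → 14 December 2014.
Clinical Review Extension: 1817 days claimed exceeds the 1575-day cap, so +1575 days → 7 April 2019.
Examination Delay Credit: +881 days → 4 September 2021.

September 4, 2021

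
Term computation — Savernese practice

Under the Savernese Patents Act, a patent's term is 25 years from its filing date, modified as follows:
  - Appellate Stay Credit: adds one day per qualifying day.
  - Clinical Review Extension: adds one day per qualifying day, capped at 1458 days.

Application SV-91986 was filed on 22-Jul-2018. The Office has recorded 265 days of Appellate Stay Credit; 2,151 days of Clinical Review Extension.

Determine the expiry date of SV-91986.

Base term: filing date + 25 years → 22 July 2043.
Appellate Stay Credit: +265 days → 12 April 2044.
Clinical Review Extension: 2151 days claimed exceeds the 1458-day cap, so +1458 days → 9 April 2048.

2048-04-09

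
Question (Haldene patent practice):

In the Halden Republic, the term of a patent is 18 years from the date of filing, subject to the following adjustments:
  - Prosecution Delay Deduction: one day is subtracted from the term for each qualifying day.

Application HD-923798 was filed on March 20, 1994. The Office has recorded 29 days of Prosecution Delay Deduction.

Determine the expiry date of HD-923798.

February 20, 2012

Base term: filing date + 18 years → 20 March 2012.
Prosecution Delay Deduction: −29 days → 20 February 2012.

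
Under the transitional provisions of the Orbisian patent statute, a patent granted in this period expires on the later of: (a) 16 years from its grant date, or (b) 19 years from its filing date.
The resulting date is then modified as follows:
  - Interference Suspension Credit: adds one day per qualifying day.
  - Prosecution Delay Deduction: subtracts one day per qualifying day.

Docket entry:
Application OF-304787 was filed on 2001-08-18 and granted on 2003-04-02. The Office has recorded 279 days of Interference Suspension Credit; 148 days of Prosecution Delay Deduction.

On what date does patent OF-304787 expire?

December 27, 2020

(a) grant + 16 years → 2 April 2019.
(b) filing + 19 years → 18 August 2020.
Later of the two: 18 August 2020.
Interference Suspension Credit: +279 days → 24 May 2021.
Prosecution Delay Deduction: −148 days → 27 December 2020.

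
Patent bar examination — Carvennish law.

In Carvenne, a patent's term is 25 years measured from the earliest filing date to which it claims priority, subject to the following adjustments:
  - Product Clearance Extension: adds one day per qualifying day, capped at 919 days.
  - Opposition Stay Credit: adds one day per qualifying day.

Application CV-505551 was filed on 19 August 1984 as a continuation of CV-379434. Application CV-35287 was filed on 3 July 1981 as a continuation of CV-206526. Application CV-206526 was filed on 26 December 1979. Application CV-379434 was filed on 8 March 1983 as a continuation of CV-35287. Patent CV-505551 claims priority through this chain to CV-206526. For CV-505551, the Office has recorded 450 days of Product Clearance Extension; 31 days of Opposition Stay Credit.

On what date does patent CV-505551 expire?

2006-04-21

Earliest priority filing: 26 December 1979.
Base term: 26 December 1979 + 25 years → 26 December 2004.
Product Clearance Extension: 450 days (within the 919-day cap) → +450 days → 21 March 2006.
Opposition Stay Credit: +31 days → 21 April 2006.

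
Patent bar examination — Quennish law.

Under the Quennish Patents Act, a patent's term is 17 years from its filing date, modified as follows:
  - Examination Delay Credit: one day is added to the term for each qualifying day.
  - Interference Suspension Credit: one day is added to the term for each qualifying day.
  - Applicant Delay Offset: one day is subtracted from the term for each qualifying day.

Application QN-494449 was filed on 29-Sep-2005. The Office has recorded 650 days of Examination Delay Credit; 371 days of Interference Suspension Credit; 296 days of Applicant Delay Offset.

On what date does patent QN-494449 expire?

September 23, 2024

Base term: filing date + 17 years → 29 September 2022.
Examination Delay Credit: +650 days → 10 July 2024.
Interference Suspension Credit: +371 days → 16 July 2025.
Applicant Delay Offset: −296 days → 23 September 2024.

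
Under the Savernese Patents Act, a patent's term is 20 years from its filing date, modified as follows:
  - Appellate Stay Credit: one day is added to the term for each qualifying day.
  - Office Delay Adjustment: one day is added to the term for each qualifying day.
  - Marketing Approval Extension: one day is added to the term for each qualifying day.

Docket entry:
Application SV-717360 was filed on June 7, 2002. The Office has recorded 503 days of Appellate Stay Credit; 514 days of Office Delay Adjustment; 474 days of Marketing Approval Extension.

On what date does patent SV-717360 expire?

Base term: filing date + 20 years → 7 June 2022.
Appellate Stay Credit: +503 days → 23 October 2023.
Office Delay Adjustment: +514 days → 20 March 2025.
Marketing Approval Extension: +474 days → 7 July 2026.

2026-07-07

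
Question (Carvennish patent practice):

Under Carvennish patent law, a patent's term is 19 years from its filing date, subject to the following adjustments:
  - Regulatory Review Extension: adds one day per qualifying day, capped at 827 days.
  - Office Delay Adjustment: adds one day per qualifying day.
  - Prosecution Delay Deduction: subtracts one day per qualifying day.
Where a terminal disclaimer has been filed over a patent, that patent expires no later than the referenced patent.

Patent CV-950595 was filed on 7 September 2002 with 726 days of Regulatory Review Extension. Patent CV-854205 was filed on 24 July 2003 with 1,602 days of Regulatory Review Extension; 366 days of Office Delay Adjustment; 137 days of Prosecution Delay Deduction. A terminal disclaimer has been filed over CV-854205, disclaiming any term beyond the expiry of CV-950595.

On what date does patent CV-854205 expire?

Natural term of CV-854205:
  Base: filing + 19 years → 24 July 2022.
  Regulatory Review Extension: 1602 days claimed exceeds the 827-day cap, so +827 days → 28 October 2024.
  Office Delay Adjustment: +366 days → 29 October 2025.
  Prosecution Delay Deduction: −137 days → 14 June 2025.
Expiry of referenced patent CV-950595:
  Base: filing + 19 years → 7 September 2021.
  Regulatory Review Extension: 726 days (within the 827-day cap) → +726 days → 3 September 2023.
Terminal disclaimer: CV-854205 expires on the earlier of 14 June 2025 and 3 September 2023.

2023-09-03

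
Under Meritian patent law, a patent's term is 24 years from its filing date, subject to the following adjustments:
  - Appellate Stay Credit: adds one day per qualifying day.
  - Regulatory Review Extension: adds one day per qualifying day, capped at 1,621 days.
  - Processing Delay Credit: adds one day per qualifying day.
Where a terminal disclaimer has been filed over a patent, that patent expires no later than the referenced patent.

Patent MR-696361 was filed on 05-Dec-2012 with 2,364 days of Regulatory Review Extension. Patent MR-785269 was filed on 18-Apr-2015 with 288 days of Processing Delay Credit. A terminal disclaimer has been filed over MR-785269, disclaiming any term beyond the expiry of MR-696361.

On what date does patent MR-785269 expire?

Natural term of MR-785269:
  Base: filing + 24 years → 18 April 2039.
  Processing Delay Credit: +288 days → 31 January 2040.
Expiry of referenced patent MR-696361:
  Base: filing + 24 years → 5 December 2036.
  Regulatory Review Extension: 2364 days claimed exceeds the 1621-day cap, so +1621 days → 14 May 2041.
Terminal disclaimer: MR-785269 expires on the earlier of 31 January 2040 and 14 May 2041.

2040-01-31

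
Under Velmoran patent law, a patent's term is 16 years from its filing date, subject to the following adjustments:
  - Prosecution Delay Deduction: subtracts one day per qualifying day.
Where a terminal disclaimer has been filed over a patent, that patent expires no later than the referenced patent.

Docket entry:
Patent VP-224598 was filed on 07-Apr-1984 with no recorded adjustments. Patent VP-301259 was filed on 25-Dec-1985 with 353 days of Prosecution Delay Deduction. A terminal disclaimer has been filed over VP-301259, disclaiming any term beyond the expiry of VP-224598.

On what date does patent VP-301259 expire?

2000-04-07

Natural term of VP-301259:
  Base: filing + 16 years → 25 December 2001.
  Prosecution Delay Deduction: −353 days → 6 January 2001.
Expiry of referenced patent VP-224598:
  Base: filing + 16 years → 7 April 2000.
Terminal disclaimer: VP-301259 expires on the earlier of 6 January 2001 and 7 April 2000.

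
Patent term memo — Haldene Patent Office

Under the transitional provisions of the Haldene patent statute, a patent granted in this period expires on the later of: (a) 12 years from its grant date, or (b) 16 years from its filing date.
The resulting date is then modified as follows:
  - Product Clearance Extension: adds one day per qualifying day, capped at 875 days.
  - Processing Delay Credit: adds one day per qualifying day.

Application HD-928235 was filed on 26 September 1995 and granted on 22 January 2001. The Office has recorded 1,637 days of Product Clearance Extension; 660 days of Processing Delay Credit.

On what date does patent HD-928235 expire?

2017-04-06

(a) grant + 12 years → 22 January 2013.
(b) filing + 16 years → 26 September 2011.
Later of the two: 22 January 2013.
Product Clearance Extension: 1637 days claimed exceeds the 875-day cap, so +875 days → 16 June 2015.
Processing Delay Credit: +660 days → 6 April 2017.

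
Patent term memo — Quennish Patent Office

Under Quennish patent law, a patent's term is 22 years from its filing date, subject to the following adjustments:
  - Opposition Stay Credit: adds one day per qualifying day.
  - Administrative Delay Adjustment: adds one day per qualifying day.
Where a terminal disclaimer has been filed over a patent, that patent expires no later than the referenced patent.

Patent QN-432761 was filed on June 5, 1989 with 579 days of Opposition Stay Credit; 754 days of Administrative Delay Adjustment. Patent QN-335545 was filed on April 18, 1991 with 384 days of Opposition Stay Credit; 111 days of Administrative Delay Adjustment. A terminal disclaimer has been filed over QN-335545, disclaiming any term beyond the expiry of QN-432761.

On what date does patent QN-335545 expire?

Natural term of QN-335545:
  Base: filing + 22 years → 18 April 2013.
  Opposition Stay Credit: +384 days → 7 May 2014.
  Administrative Delay Adjustment: +111 days → 26 August 2014.
Expiry of referenced patent QN-432761:
  Base: filing + 22 years → 5 June 2011.
  Opposition Stay Credit: +579 days → 4 January 2013.
  Administrative Delay Adjustment: +754 days → 28 January 2015.
Terminal disclaimer: QN-335545 expires on the earlier of 26 August 2014 and 28 January 2015.

2014-08-26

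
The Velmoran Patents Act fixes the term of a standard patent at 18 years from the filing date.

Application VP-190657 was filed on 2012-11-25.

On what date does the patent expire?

2030-11-25

Filing date + 18 years → 25 November 2030.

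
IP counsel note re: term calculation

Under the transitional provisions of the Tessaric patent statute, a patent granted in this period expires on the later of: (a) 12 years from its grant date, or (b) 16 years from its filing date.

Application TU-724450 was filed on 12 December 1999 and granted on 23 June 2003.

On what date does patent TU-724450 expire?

(a) grant + 12 years → 23 June 2015.
(b) filing + 16 years → 12 December 2015.
Later of the two: 12 December 2015.

December 12, 2015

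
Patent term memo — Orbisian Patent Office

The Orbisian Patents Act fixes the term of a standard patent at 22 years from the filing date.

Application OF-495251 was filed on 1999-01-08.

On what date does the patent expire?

January 8, 2021

Filing date + 22 years → 8 January 2021.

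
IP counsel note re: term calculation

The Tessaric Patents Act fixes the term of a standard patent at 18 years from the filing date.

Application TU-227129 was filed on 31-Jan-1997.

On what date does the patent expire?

Filing date + 18 years → 31 January 2015.

January 31, 2015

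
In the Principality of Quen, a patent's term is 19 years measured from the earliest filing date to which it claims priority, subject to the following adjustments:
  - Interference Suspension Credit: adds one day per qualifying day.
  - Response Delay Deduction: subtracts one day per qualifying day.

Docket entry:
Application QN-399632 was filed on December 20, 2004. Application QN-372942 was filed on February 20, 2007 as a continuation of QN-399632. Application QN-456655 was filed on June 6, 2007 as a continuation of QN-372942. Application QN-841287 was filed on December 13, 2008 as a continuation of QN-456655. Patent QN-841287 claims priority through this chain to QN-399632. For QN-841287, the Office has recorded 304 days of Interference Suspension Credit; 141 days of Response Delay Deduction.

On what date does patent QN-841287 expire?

Earliest priority filing: 20 December 2004.
Base term: 20 December 2004 + 19 years → 20 December 2023.
Interference Suspension Credit: +304 days → 19 October 2024.
Response Delay Deduction: −141 days → 31 May 2024.

2024-05-31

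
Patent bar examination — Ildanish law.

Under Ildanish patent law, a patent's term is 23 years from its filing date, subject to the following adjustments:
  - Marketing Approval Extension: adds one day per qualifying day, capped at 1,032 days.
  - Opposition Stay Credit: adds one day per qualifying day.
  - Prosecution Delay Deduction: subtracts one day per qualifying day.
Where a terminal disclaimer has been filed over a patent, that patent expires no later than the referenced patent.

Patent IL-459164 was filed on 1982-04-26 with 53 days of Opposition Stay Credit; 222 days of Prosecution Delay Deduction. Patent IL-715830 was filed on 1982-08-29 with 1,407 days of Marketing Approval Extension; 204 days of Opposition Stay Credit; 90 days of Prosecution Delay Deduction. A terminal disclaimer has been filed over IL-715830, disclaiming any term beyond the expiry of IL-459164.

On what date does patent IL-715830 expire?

2004-11-08

Natural term of IL-715830:
  Base: filing + 23 years → 29 August 2005.
  Marketing Approval Extension: 1407 days claimed exceeds the 1032-day cap, so +1032 days → 26 June 2008.
  Opposition Stay Credit: +204 days → 16 January 2009.
  Prosecution Delay Deduction: −90 days → 18 October 2008.
Expiry of referenced patent IL-459164:
  Base: filing + 23 years → 26 April 2005.
  Opposition Stay Credit: +53 days → 18 June 2005.
  Prosecution Delay Deduction: −222 days → 8 November 2004.
Terminal disclaimer: IL-715830 expires on the earlier of 18 October 2008 and 8 November 2004.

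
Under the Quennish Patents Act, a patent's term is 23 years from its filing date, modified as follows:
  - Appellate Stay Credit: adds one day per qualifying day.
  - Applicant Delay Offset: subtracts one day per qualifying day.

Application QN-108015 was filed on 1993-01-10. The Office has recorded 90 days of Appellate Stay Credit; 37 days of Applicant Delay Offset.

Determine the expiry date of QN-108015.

Base term: filing date + 23 years → 10 January 2016.
Appellate Stay Credit: +90 days → 9 April 2016.
Applicant Delay Offset: −37 days → 3 March 2016.

2016-03-03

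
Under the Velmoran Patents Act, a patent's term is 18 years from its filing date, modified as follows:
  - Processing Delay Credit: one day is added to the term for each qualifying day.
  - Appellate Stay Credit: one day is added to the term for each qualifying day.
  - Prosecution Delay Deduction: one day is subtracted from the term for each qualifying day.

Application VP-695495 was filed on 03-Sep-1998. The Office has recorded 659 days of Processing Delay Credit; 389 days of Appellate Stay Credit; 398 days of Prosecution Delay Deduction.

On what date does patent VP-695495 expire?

Base term: filing date + 18 years → 3 September 2016.
Processing Delay Credit: +659 days → 24 June 2018.
Appellate Stay Credit: +389 days → 18 July 2019.
Prosecution Delay Deduction: −398 days → 15 June 2018.

June 15, 2018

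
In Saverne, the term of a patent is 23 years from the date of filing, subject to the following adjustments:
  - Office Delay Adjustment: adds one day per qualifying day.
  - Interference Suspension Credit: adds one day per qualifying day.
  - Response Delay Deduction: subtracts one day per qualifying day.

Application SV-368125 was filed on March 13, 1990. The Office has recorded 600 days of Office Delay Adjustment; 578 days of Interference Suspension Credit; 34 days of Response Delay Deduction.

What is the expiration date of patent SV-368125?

Base term: filing date + 23 years → 13 March 2013.
Office Delay Adjustment: +600 days → 3 November 2014.
Interference Suspension Credit: +578 days → 3 June 2016.
Response Delay Deduction: −34 days → 30 April 2016.

April 30, 2016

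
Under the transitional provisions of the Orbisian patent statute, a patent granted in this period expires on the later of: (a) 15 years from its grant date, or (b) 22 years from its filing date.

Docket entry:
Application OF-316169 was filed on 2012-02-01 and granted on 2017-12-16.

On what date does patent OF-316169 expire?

(a) grant + 15 years → 16 December 2032.
(b) filing + 22 years → 1 February 2034.
Later of the two: 1 February 2034.

2034-02-01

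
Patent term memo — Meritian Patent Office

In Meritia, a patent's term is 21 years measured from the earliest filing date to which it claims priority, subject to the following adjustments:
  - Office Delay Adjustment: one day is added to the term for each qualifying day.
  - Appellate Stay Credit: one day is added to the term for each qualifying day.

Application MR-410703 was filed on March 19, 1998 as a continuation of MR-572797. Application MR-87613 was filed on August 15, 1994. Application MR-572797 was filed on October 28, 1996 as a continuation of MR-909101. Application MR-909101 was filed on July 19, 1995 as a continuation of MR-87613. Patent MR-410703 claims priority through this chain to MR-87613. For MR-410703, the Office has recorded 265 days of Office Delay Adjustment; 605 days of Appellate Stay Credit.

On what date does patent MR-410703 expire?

January 1, 2018

Earliest priority filing: 15 August 1994.
Base term: 15 August 1994 + 21 years → 15 August 2015.
Office Delay Adjustment: +265 days → 6 May 2016.
Appellate Stay Credit: +605 days → 1 January 2018.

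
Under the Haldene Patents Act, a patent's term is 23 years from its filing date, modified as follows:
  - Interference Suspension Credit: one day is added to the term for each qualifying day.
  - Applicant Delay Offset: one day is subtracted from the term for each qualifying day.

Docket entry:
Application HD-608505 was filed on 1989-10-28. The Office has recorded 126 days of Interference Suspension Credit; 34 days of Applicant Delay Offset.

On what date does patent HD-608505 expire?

Base term: filing date + 23 years → 28 October 2012.
Interference Suspension Credit: +126 days → 3 March 2013.
Applicant Delay Offset: −34 days → 28 January 2013.

2013-01-28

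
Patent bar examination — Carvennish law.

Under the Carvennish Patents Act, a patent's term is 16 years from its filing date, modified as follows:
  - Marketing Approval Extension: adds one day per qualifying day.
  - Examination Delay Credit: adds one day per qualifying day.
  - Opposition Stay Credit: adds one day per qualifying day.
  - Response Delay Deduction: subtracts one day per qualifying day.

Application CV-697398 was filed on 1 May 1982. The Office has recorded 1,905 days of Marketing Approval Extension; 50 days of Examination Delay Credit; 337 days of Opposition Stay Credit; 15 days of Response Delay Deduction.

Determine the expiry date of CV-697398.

July 25, 2004

Base term: filing date + 16 years → 1 May 1998.
Marketing Approval Extension: +1905 days → 19 July 2003.
Examination Delay Credit: +50 days → 7 September 2003.
Opposition Stay Credit: +337 days → 9 August 2004.
Response Delay Deduction: −15 days → 25 July 2004.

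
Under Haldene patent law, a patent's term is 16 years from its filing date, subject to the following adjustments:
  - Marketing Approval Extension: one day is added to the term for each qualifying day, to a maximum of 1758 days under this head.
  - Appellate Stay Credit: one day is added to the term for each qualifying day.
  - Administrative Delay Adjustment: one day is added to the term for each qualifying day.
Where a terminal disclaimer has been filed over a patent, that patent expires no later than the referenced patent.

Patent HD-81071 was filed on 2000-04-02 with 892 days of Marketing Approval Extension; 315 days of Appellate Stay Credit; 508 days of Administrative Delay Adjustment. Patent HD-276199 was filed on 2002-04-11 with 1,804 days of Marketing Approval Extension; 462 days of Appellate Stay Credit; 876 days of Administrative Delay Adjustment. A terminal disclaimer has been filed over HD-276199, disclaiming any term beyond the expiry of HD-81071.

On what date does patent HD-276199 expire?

2020-12-12

Natural term of HD-276199:
  Base: filing + 16 years → 11 April 2018.
  Marketing Approval Extension: 1804 days claimed exceeds the 1758-day cap, so +1758 days → 2 February 2023.
  Appellate Stay Credit: +462 days → 9 May 2024.
  Administrative Delay Adjustment: +876 days → 2 October 2026.
Expiry of referenced patent HD-81071:
  Base: filing + 16 years → 2 April 2016.
  Marketing Approval Extension: 892 days (within the 1758-day cap) → +892 days → 11 September 2018.
  Appellate Stay Credit: +315 days → 23 July 2019.
  Administrative Delay Adjustment: +508 days → 12 December 2020.
Terminal disclaimer: HD-276199 expires on the earlier of 2 October 2026 and 12 December 2020.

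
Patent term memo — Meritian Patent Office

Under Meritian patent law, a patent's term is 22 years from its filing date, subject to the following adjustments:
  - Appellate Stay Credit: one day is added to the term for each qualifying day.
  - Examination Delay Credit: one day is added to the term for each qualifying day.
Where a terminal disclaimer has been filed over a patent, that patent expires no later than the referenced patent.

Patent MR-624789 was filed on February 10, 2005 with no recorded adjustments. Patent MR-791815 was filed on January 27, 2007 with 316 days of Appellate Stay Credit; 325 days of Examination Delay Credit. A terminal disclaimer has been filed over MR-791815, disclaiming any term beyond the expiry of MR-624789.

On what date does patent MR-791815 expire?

Natural term of MR-791815:
  Base: filing + 22 years → 27 January 2029.
  Appellate Stay Credit: +316 days → 9 December 2029.
  Examination Delay Credit: +325 days → 30 October 2030.
Expiry of referenced patent MR-624789:
  Base: filing + 22 years → 10 February 2027.
Terminal disclaimer: MR-791815 expires on the earlier of 30 October 2030 and 10 February 2027.

February 10, 2027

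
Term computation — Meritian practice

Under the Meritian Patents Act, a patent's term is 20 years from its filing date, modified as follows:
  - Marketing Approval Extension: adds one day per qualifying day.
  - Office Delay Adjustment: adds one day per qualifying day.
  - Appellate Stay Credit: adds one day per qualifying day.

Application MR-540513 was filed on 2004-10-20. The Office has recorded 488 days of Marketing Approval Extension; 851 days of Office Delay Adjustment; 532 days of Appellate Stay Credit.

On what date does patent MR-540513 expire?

2029-12-04

Base term: filing date + 20 years → 20 October 2024.
Marketing Approval Extension: +488 days → 20 February 2026.
Office Delay Adjustment: +851 days → 20 June 2028.
Appellate Stay Credit: +532 days → 4 December 2029.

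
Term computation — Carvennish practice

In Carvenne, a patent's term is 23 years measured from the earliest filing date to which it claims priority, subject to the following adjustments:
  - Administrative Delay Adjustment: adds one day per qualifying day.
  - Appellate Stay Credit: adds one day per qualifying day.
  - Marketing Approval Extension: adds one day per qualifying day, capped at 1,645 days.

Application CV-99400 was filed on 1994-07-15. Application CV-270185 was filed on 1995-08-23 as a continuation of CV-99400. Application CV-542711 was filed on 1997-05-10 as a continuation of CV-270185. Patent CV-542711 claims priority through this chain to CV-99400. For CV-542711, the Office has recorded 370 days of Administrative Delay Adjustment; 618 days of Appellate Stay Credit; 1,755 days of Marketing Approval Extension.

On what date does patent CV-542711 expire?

September 29, 2024

Earliest priority filing: 15 July 1994.
Base term: 15 July 1994 + 23 years → 15 July 2017.
Administrative Delay Adjustment: +370 days → 20 July 2018.
Appellate Stay Credit: +618 days → 29 March 2020.
Marketing Approval Extension: 1755 days claimed exceeds the 1645-day cap, so +1645 days → 29 September 2024.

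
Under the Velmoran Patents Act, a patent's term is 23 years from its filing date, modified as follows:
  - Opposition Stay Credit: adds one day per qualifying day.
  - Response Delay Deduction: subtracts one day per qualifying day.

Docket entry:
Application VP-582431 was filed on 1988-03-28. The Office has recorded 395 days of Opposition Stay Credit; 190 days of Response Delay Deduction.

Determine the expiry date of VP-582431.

Base term: filing date + 23 years → 28 March 2011.
Opposition Stay Credit: +395 days → 26 April 2012.
Response Delay Deduction: −190 days → 19 October 2011.

2011-10-19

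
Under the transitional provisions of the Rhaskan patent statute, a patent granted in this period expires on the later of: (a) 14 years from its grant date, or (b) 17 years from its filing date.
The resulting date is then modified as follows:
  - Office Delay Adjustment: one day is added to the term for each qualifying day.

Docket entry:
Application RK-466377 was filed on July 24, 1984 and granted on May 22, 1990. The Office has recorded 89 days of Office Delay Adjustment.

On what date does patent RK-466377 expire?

(a) grant + 14 years → 22 May 2004.
(b) filing + 17 years → 24 July 2001.
Later of the two: 22 May 2004.
Office Delay Adjustment: +89 days → 19 August 2004.

2004-08-19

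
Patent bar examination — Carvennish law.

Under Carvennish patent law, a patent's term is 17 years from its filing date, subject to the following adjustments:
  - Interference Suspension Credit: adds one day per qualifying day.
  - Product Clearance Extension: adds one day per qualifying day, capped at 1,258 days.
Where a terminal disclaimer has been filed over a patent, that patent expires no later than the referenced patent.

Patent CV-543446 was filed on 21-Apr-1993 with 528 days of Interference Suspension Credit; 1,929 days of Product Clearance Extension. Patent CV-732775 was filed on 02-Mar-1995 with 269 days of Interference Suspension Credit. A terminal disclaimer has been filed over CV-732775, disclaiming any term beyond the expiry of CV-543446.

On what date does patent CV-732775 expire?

Natural term of CV-732775:
  Base: filing + 17 years → 2 March 2012.
  Interference Suspension Credit: +269 days → 26 November 2012.
Expiry of referenced patent CV-543446:
  Base: filing + 17 years → 21 April 2010.
  Interference Suspension Credit: +528 days → 1 October 2011.
  Product Clearance Extension: 1929 days claimed exceeds the 1258-day cap, so +1258 days → 12 March 2015.
Terminal disclaimer: CV-732775 expires on the earlier of 26 November 2012 and 12 March 2015.

November 26, 2012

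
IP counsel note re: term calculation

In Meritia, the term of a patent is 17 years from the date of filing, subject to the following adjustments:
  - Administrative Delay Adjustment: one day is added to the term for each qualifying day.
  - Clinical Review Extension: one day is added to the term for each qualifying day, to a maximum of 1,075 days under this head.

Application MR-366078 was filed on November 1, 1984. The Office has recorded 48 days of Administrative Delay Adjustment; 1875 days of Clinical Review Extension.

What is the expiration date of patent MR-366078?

Base term: filing date + 17 years → 1 November 2001.
Administrative Delay Adjustment: +48 days → 19 December 2001.
Clinical Review Extension: 1875 days claimed exceeds the 1075-day cap, so +1075 days → 28 November 2004.

2004-11-28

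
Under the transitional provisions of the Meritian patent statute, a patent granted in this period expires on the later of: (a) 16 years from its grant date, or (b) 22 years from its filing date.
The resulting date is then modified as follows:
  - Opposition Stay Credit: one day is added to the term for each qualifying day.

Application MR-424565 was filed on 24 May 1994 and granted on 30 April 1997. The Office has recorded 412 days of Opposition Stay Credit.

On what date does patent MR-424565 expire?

(a) grant + 16 years → 30 April 2013.
(b) filing + 22 years → 24 May 2016.
Later of the two: 24 May 2016.
Opposition Stay Credit: +412 days → 10 July 2017.

2017-07-10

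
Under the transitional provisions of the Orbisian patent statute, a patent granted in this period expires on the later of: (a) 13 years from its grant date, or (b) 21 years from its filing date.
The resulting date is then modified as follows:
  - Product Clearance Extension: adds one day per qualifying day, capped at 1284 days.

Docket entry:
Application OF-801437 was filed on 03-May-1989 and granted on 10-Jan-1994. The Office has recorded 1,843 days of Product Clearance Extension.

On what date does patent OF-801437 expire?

(a) grant + 13 years → 10 January 2007.
(b) filing + 21 years → 3 May 2010.
Later of the two: 3 May 2010.
Product Clearance Extension: 1843 days claimed exceeds the 1284-day cap, so +1284 days → 7 November 2013.

2013-11-07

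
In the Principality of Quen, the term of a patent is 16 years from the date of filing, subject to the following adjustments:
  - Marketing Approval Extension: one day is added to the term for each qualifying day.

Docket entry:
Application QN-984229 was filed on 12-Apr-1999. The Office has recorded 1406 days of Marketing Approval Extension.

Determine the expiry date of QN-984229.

Base term: filing date + 16 years → 12 April 2015.
Marketing Approval Extension: +1406 days → 16 February 2019.

2019-02-16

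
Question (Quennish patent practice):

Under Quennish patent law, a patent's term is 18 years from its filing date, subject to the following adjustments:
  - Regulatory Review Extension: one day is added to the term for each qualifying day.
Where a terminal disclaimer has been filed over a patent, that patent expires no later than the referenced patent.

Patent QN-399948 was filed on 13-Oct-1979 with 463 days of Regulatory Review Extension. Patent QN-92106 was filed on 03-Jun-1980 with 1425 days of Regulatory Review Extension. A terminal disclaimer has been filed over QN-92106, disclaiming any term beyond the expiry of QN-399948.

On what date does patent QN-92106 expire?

Natural term of QN-92106:
  Base: filing + 18 years → 3 June 1998.
  Regulatory Review Extension: +1425 days → 28 April 2002.
Expiry of referenced patent QN-399948:
  Base: filing + 18 years → 13 October 1997.
  Regulatory Review Extension: +463 days → 19 January 1999.
Terminal disclaimer: QN-92106 expires on the earlier of 28 April 2002 and 19 January 1999.

1999-01-19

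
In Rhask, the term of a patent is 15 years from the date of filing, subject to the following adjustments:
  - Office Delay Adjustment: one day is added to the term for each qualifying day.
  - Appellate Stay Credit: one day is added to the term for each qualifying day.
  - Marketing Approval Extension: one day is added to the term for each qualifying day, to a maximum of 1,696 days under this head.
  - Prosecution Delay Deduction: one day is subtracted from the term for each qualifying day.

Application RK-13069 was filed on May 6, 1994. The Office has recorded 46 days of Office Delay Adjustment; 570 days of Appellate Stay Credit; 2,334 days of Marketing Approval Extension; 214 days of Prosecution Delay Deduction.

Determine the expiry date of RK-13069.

Base term: filing date + 15 years → 6 May 2009.
Office Delay Adjustment: +46 days → 21 June 2009.
Appellate Stay Credit: +570 days → 12 January 2011.
Marketing Approval Extension: 2334 days claimed exceeds the 1696-day cap, so +1696 days → 4 September 2015.
Prosecution Delay Deduction: −214 days → 2 February 2015.

February 2, 2015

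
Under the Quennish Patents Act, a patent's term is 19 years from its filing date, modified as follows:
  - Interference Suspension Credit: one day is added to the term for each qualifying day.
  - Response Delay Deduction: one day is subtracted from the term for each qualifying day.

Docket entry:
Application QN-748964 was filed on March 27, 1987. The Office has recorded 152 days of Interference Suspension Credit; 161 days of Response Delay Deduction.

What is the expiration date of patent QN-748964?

March 18, 2006

Base term: filing date + 19 years → 27 March 2006.
Interference Suspension Credit: +152 days → 26 August 2006.
Response Delay Deduction: −161 days → 18 March 2006.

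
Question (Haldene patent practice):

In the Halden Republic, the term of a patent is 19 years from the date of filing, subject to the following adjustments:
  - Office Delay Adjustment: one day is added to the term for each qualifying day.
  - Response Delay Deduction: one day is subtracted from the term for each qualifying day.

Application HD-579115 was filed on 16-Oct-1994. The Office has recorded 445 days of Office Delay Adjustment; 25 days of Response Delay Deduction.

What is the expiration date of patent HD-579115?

Base term: filing date + 19 years → 16 October 2013.
Office Delay Adjustment: +445 days → 4 January 2015.
Response Delay Deduction: −25 days → 10 December 2014.

2014-12-10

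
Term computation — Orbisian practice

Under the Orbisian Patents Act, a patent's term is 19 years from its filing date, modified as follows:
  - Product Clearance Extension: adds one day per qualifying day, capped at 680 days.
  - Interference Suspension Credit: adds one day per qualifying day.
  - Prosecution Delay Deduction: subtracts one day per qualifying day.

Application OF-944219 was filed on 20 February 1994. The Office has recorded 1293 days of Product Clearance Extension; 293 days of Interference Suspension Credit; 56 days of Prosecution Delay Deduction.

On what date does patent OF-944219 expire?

August 26, 2015

Base term: filing date + 19 years → 20 February 2013.
Product Clearance Extension: 1293 days claimed exceeds the 680-day cap, so +680 days → 1 January 2015.
Interference Suspension Credit: +293 days → 21 October 2015.
Prosecution Delay Deduction: −56 days → 26 August 2015.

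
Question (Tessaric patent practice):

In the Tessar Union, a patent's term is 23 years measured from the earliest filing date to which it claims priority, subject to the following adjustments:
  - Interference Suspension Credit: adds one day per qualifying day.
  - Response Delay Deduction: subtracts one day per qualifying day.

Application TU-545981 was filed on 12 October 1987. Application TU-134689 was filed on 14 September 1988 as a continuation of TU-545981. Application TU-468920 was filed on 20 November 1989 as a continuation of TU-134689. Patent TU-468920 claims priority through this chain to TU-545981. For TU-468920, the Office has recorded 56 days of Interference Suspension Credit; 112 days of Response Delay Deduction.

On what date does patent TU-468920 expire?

2010-08-17

Earliest priority filing: 12 October 1987.
Base term: 12 October 1987 + 23 years → 12 October 2010.
Interference Suspension Credit: +56 days → 7 December 2010.
Response Delay Deduction: −112 days → 17 August 2010.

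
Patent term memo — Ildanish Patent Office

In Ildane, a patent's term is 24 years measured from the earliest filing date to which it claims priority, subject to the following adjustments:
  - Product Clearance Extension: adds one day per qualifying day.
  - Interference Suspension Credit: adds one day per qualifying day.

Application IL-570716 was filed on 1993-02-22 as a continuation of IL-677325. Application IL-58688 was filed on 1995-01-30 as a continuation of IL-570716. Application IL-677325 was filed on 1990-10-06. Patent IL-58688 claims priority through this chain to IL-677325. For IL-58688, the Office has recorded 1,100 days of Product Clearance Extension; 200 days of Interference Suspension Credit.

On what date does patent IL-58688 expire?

April 28, 2018

Earliest priority filing: 6 October 1990.
Base term: 6 October 1990 + 24 years → 6 October 2014.
Product Clearance Extension: +1100 days → 10 October 2017.
Interference Suspension Credit: +200 days → 28 April 2018.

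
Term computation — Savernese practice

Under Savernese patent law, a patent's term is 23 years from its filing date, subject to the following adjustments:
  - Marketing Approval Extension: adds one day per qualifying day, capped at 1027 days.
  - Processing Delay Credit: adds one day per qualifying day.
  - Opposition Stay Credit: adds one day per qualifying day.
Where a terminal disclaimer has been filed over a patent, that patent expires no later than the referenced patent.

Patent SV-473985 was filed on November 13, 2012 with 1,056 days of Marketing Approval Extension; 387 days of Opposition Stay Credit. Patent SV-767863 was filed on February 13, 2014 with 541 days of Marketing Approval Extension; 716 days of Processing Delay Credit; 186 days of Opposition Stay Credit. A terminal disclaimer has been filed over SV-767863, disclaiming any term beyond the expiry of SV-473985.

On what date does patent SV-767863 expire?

2039-09-27

Natural term of SV-767863:
  Base: filing + 23 years → 13 February 2037.
  Marketing Approval Extension: 541 days (within the 1027-day cap) → +541 days → 8 August 2038.
  Processing Delay Credit: +716 days → 24 July 2040.
  Opposition Stay Credit: +186 days → 26 January 2041.
Expiry of referenced patent SV-473985:
  Base: filing + 23 years → 13 November 2035.
  Marketing Approval Extension: 1056 days claimed exceeds the 1027-day cap, so +1027 days → 5 September 2038.
  Opposition Stay Credit: +387 days → 27 September 2039.
Terminal disclaimer: SV-767863 expires on the earlier of 26 January 2041 and 27 September 2039.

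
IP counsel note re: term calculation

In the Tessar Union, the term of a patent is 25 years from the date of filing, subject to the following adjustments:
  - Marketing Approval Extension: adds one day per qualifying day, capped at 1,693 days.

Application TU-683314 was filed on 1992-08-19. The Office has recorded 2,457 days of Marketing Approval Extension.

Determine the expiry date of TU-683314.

Base term: filing date + 25 years → 19 August 2017.
Marketing Approval Extension: 2457 days claimed exceeds the 1693-day cap, so +1693 days → 8 April 2022.

April 8, 2022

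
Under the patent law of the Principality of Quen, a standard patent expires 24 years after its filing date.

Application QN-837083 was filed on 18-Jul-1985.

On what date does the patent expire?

Filing date + 24 years → 18 July 2009.

July 18, 2009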